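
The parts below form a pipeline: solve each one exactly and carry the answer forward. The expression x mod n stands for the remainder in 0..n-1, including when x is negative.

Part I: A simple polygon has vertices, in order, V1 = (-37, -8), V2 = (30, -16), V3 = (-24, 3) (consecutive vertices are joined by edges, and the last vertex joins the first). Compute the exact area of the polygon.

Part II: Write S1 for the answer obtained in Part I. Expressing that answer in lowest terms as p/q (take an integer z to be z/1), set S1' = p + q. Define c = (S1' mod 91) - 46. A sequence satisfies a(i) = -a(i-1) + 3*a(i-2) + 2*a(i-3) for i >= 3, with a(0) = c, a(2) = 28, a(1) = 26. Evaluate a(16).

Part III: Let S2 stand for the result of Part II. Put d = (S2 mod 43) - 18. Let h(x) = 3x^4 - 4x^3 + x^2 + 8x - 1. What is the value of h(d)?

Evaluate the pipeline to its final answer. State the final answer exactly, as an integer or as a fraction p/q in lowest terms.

10367

Part I: cross terms: (-37*-16 - 30*-8)=832, (30*3 - -24*-16)=-294, (-24*-8 - -37*3)=303; twice the area = |841| = 841; area = 841/2; answer 841/2
Part II: S1 = 841/2; threaded value p + q = 843; c = -22; a(3) = -1*(28) + 3*(26) + 2*(-22) = 6; iterating: a(3)=6, a(4)=130, a(5)=-56, a(6)=458, a(7)=-366, a(8)=1628, a(9)=-1810, a(10)=5962, a(11)=-8136, a(12)=22402, a(13)=-34886, a(14)=85820, a(15)=-145674, a(16)=333362; answer 333362
Part III: S2 = 333362; d = 8; 3*(8)^4 - 4*(8)^3 + 1*(8)^2 + 8*(8)^1 - 1 = (12288) + (-2048) + (64) + (64) + (-1) = 10367; answer 10367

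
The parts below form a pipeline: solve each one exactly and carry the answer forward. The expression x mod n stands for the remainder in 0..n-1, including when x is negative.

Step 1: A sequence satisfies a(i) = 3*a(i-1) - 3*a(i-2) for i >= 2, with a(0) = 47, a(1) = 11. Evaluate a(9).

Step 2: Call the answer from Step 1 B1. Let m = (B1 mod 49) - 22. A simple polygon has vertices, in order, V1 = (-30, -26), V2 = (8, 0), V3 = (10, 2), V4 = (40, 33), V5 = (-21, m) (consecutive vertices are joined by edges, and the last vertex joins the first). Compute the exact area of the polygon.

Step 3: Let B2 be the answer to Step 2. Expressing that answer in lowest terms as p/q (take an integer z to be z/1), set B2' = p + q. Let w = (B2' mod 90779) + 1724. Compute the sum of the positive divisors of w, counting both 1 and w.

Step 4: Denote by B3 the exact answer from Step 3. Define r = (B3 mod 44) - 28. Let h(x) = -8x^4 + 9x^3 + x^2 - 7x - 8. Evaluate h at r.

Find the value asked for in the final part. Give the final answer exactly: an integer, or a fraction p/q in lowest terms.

-70978

Step 1: a(2) = 3*(11) - 3*(47) = -108; iterating: a(2)=-108, a(3)=-357, a(4)=-747, a(5)=-1170, a(6)=-1269, a(7)=-297, a(8)=2916, a(9)=9639; answer 9639
Step 2: B1 = 9639; m = 13; cross terms: (-30*0 - 8*-26)=208, (8*2 - 10*0)=16, (10*33 - 40*2)=250, (40*13 - -21*33)=1213, (-21*-26 - -30*13)=936; twice the area = |2623| = 2623; area = 2623/2; answer 2623/2
Step 3: B2 = 2623/2; threaded value p + q = 2625; w = 4349; 4349 is prime, so its only divisors are 1 and 4349; sigma = 1 + 4349 = 4350; answer 4350
Step 4: B3 = 4350; r = 10; -8*(10)^4 + 9*(10)^3 + 1*(10)^2 - 7*(10)^1 - 8 = (-80000) + (9000) + (100) + (-70) + (-8) = -70978; answer -70978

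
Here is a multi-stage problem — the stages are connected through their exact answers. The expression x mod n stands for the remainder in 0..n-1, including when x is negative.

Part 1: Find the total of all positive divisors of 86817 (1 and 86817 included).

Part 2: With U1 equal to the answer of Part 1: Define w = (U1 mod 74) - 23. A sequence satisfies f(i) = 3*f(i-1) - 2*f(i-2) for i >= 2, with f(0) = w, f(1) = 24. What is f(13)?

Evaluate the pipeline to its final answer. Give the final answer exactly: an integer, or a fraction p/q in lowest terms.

368574

Part 1: 86817 = 3 * 43 * 673; sigma = (1 + 3) * (1 + 43) * (1 + 673) = 4 * 44 * 674 = 118624; answer 118624
Part 2: U1 = 118624; w = -21; f(2) = 3*(24) - 2*(-21) = 114; iterating: f(2)=114, f(3)=294, f(4)=654, f(5)=1374, f(6)=2814, f(7)=5694, f(8)=11454, f(9)=22974, f(10)=46014, f(11)=92094, f(12)=184254, f(13)=368574; answer 368574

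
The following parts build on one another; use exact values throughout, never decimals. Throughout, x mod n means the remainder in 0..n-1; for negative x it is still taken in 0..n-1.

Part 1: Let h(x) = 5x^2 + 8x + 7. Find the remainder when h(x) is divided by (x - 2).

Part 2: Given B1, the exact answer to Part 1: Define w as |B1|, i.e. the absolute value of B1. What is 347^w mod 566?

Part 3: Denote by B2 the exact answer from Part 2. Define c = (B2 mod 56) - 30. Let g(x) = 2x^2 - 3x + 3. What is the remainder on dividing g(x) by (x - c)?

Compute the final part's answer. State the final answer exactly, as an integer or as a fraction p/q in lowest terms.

Part 1: remainder = value at the root: 5*(2)^2 + 8*(2)^1 + 7 = (20) + (16) + (7) = 43; answer 43
Part 2: B1 = 43; w = 43; squarings mod 566: 347^1=347, 347^2=417, 347^4=127, 347^8=281, 347^16=287, 347^32=299; 347^43 = 347^1 * 347^2 * 347^8 * 347^32 = 361 (mod 566); answer 361
Part 3: B2 = 361; c = -5; remainder = value at the root: 2*(-5)^2 - 3*(-5)^1 + 3 = (50) + (15) + (3) = 68; answer 68

68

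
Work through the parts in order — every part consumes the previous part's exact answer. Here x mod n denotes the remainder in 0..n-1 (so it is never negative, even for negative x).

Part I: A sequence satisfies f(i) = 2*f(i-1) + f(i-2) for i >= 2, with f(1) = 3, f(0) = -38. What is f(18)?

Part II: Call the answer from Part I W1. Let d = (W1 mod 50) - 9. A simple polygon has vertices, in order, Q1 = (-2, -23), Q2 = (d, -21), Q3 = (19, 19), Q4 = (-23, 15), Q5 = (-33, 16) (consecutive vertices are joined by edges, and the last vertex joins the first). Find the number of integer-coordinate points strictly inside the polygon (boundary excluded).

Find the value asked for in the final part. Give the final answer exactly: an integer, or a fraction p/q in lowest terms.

Part I: f(2) = 2*(3) + 1*(-38) = -32; iterating: f(2)=-32, f(3)=-61, f(4)=-154, f(5)=-369, f(6)=-892, f(7)=-2153, f(8)=-5198, f(9)=-12549, f(10)=-30296, f(11)=-73141, f(12)=-176578, f(13)=-426297, f(14)=-1029172, f(15)=-2484641, f(16)=-5998454, f(17)=-14481549, f(18)=-34961552; answer -34961552
Part II: W1 = -34961552; d = 39; cross terms: (-2*-21 - 39*-23)=939, (39*19 - 19*-21)=1140, (19*15 - -23*19)=722, (-23*16 - -33*15)=127, (-33*-23 - -2*16)=791; twice the area = |3719| = 3719; area = 3719/2; boundary points = 1 + 20 + 2 + 1 + 1 = 25; strictly interior points = area - boundary/2 + 1 = 1848; answer 1848

1848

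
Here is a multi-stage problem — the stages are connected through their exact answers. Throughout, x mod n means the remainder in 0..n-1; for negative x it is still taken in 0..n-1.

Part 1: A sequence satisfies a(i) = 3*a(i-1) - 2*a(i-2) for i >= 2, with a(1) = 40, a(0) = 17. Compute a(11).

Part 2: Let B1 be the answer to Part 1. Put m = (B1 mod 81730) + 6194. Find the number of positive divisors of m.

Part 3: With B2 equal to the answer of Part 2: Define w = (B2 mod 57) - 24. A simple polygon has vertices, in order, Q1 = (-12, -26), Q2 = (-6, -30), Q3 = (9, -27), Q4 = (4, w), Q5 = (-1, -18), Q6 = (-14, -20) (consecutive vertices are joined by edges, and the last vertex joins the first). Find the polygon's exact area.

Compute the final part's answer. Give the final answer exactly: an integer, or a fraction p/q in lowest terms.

222

Part 1: a(2) = 3*(40) - 2*(17) = 86; iterating: a(2)=86, a(3)=178, a(4)=362, a(5)=730, a(6)=1466, a(7)=2938, a(8)=5882, a(9)=11770, a(10)=23546, a(11)=47098; answer 47098
Part 2: B1 = 47098; m = 53292; 53292 = 2^2 * 3 * 4441; number of divisors = (2+1) * (1+1) * (1+1) = 12; answer 12
Part 3: B2 = 12; w = -12; cross terms: (-12*-30 - -6*-26)=204, (-6*-27 - 9*-30)=432, (9*-12 - 4*-27)=0, (4*-18 - -1*-12)=-84, (-1*-20 - -14*-18)=-232, (-14*-26 - -12*-20)=124; twice the area = |444| = 444; area = 222; answer 222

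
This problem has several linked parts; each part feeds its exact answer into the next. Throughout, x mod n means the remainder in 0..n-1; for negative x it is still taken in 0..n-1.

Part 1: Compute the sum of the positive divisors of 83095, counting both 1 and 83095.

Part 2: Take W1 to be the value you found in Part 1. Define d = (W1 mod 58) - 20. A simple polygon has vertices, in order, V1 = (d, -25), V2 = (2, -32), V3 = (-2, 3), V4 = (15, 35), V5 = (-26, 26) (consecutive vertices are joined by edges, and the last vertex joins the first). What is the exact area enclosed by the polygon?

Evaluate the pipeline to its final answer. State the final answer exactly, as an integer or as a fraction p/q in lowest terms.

1943/2

Part 1: 83095 = 5 * 16619; sigma = (1 + 5) * (1 + 16619) = 6 * 16620 = 99720; answer 99720
Part 2: W1 = 99720; d = -2; cross terms: (-2*-32 - 2*-25)=114, (2*3 - -2*-32)=-58, (-2*35 - 15*3)=-115, (15*26 - -26*35)=1300, (-26*-25 - -2*26)=702; twice the area = |1943| = 1943; area = 1943/2; answer 1943/2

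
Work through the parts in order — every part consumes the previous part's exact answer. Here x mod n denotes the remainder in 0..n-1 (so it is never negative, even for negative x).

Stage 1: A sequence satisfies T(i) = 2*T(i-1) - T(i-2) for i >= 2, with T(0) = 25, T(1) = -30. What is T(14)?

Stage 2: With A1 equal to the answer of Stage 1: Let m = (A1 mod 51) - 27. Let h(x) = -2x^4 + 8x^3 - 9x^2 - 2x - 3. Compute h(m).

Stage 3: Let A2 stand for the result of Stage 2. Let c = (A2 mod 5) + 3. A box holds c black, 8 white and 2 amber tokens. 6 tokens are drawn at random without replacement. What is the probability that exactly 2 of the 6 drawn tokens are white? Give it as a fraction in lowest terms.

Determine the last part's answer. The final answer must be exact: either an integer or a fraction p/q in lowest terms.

Stage 1: T(2) = 2*(-30) - 1*(25) = -85; iterating: T(2)=-85, T(3)=-140, T(4)=-195, T(5)=-250, T(6)=-305, T(7)=-360, T(8)=-415, T(9)=-470, T(10)=-525, T(11)=-580, T(12)=-635, T(13)=-690, T(14)=-745; answer -745
Stage 2: A1 = -745; m = -7; -2*(-7)^4 + 8*(-7)^3 - 9*(-7)^2 - 2*(-7)^1 - 3 = (-4802) + (-2744) + (-441) + (14) + (-3) = -7976; answer -7976
Stage 3: A2 = -7976; c = 7; total draws C(17,6) = 12376; favorable C(8,2)*C(9,4) = 3528; P = 63/221; answer 63/221

63/221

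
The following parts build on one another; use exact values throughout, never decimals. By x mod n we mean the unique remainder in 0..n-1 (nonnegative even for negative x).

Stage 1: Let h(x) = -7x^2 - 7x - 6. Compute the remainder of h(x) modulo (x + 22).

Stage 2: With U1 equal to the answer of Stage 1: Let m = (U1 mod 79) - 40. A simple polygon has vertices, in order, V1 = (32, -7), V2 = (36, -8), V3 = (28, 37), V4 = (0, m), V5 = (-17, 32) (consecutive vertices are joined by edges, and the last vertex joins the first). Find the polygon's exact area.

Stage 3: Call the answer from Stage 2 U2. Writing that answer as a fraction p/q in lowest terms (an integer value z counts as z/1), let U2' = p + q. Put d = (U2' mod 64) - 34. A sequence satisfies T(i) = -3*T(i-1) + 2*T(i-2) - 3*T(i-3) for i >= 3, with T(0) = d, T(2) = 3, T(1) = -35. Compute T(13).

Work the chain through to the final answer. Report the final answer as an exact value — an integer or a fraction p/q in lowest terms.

-74866040

Stage 1: remainder = value at the root: -7*(-22)^2 - 7*(-22)^1 - 6 = (-3388) + (154) + (-6) = -3240; answer -3240
Stage 2: U1 = -3240; m = 38; cross terms: (32*-8 - 36*-7)=-4, (36*37 - 28*-8)=1556, (28*38 - 0*37)=1064, (0*32 - -17*38)=646, (-17*-7 - 32*32)=-905; twice the area = |2357| = 2357; area = 2357/2; answer 2357/2
Stage 3: U2 = 2357/2; threaded value p + q = 2359; d = 21; T(3) = -3*(3) + 2*(-35) - 3*(21) = -142; iterating: T(3)=-142, T(4)=537, T(5)=-1904, T(6)=7212, T(7)=-27055, T(8)=101301, T(9)=-379649, T(10)=1422714, T(11)=-5331343, T(12)=19978404, T(13)=-74866040; answer -74866040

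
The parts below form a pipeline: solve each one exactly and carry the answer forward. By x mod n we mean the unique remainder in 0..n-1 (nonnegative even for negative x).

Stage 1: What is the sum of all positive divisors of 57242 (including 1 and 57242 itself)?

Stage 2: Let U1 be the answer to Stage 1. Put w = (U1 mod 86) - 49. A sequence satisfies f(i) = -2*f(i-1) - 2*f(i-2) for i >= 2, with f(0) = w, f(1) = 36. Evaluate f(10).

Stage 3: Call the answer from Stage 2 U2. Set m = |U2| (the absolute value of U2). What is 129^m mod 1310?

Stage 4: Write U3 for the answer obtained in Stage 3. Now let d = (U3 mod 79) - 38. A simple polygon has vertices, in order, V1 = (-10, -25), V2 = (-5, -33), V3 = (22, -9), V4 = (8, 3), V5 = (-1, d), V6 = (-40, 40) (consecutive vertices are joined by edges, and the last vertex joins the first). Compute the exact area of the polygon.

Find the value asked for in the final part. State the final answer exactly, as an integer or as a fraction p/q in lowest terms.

2861/2

Stage 1: 57242 = 2 * 28621; sigma = (1 + 2) * (1 + 28621) = 3 * 28622 = 85866; answer 85866
Stage 2: U1 = 85866; w = -11; f(2) = -2*(36) - 2*(-11) = -50; iterating: f(2)=-50, f(3)=28, f(4)=44, f(5)=-144, f(6)=200, f(7)=-112, f(8)=-176, f(9)=576, f(10)=-800; answer -800
Stage 3: U2 = -800; m = 800; squarings mod 1310: 129^1=129, 129^2=921, 129^4=671, 129^8=911, 129^16=691, 129^32=641, 129^64=851, 129^128=1081, 129^256=41, 129^512=371; 129^800 = 129^32 * 129^256 * 129^512 = 1231 (mod 1310); answer 1231
Stage 4: U3 = 1231; d = 8; cross terms: (-10*-33 - -5*-25)=205, (-5*-9 - 22*-33)=771, (22*3 - 8*-9)=138, (8*8 - -1*3)=67, (-1*40 - -40*8)=280, (-40*-25 - -10*40)=1400; twice the area = |2861| = 2861; area = 2861/2; answer 2861/2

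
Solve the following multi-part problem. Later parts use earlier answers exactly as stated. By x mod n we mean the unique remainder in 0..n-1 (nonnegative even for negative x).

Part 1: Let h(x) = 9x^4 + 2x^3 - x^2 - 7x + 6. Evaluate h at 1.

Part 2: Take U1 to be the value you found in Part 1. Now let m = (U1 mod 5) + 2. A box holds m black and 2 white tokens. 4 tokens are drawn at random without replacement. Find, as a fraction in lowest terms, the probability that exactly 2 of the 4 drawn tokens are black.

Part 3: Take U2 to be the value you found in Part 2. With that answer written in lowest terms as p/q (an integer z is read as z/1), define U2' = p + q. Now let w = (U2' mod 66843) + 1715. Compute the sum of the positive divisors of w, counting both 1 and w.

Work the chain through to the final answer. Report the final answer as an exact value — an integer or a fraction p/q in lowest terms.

3038

Part 1: 9*(1)^4 + 2*(1)^3 - 1*(1)^2 - 7*(1)^1 + 6 = (9) + (2) + (-1) + (-7) + (6) = 9; answer 9
Part 2: U1 = 9; m = 6; total draws C(8,4) = 70; favorable C(6,2)*C(2,2) = 15; P = 3/14; answer 3/14
Part 3: U2 = 3/14; threaded value p + q = 17; w = 1732; 1732 = 2^2 * 433; sigma = (1 + 2 + 4) * (1 + 433) = 7 * 434 = 3038; answer 3038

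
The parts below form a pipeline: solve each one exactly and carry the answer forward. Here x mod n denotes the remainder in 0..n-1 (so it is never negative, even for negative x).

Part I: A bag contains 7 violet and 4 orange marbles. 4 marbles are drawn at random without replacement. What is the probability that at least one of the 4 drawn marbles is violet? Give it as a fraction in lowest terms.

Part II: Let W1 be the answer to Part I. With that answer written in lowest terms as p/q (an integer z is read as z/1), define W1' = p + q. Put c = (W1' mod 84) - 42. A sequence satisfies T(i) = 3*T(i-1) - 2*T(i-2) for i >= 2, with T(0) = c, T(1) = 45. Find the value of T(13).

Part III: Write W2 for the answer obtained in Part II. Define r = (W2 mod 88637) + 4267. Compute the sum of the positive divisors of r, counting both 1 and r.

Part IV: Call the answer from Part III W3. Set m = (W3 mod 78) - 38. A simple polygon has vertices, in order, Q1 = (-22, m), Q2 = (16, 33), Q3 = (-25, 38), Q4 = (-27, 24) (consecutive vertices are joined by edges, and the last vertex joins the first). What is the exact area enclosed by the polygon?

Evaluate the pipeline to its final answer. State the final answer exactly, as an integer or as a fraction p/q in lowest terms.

Part I: total draws C(11,4) = 330; complement C(4,4) = 1; favorable 330 - 1 = 329; P = 329/330; answer 329/330
Part II: W1 = 329/330; threaded value p + q = 659; c = 29; T(2) = 3*(45) - 2*(29) = 77; iterating: T(2)=77, T(3)=141, T(4)=269, T(5)=525, T(6)=1037, T(7)=2061, T(8)=4109, T(9)=8205, T(10)=16397, T(11)=32781, T(12)=65549, T(13)=131085; answer 131085
Part III: W2 = 131085; r = 46715; 46715 = 5 * 9343; sigma = (1 + 5) * (1 + 9343) = 6 * 9344 = 56064; answer 56064
Part IV: W3 = 56064; m = 22; cross terms: (-22*33 - 16*22)=-1078, (16*38 - -25*33)=1433, (-25*24 - -27*38)=426, (-27*22 - -22*24)=-66; twice the area = |715| = 715; area = 715/2; answer 715/2

715/2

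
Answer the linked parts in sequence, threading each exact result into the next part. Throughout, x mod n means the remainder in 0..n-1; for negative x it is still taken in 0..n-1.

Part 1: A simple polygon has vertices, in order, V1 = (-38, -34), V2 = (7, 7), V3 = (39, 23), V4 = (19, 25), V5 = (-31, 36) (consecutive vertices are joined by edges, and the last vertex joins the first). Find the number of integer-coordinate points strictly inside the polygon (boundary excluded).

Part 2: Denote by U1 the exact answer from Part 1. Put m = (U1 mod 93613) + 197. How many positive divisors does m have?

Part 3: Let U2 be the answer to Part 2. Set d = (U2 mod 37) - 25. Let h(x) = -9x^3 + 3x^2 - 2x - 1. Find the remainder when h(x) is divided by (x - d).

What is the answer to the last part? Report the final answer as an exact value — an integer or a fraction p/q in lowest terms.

20305

Part 1: cross terms: (-38*7 - 7*-34)=-28, (7*23 - 39*7)=-112, (39*25 - 19*23)=538, (19*36 - -31*25)=1459, (-31*-34 - -38*36)=2422; twice the area = |4279| = 4279; area = 4279/2; boundary points = 1 + 16 + 2 + 1 + 7 = 27; strictly interior points = area - boundary/2 + 1 = 2127; answer 2127
Part 2: U1 = 2127; m = 2324; 2324 = 2^2 * 7 * 83; number of divisors = (2+1) * (1+1) * (1+1) = 12; answer 12
Part 3: U2 = 12; d = -13; remainder = value at the root: -9*(-13)^3 + 3*(-13)^2 - 2*(-13)^1 - 1 = (19773) + (507) + (26) + (-1) = 20305; answer 20305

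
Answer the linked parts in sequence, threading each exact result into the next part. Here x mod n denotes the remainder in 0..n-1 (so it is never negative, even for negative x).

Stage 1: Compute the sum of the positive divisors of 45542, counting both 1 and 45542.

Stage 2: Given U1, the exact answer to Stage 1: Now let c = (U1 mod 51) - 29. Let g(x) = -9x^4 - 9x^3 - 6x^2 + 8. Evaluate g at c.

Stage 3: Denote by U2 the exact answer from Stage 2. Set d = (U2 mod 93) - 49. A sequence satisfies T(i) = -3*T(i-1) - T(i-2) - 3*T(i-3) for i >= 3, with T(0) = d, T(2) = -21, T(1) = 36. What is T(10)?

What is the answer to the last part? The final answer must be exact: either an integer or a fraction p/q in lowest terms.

Stage 1: 45542 = 2 * 7 * 3253; sigma = (1 + 2) * (1 + 7) * (1 + 3253) = 3 * 8 * 3254 = 78096; answer 78096
Stage 2: U1 = 78096; c = -14; -9*(-14)^4 - 9*(-14)^3 - 6*(-14)^2 + 8 = (-345744) + (24696) + (-1176) + (8) = -322216; answer -322216
Stage 3: U2 = -322216; d = -20; T(3) = -3*(-21) - 1*(36) - 3*(-20) = 87; iterating: T(3)=87, T(4)=-348, T(5)=1020, T(6)=-2973, T(7)=8943, T(8)=-26916, T(9)=80724, T(10)=-242085; answer -242085

-242085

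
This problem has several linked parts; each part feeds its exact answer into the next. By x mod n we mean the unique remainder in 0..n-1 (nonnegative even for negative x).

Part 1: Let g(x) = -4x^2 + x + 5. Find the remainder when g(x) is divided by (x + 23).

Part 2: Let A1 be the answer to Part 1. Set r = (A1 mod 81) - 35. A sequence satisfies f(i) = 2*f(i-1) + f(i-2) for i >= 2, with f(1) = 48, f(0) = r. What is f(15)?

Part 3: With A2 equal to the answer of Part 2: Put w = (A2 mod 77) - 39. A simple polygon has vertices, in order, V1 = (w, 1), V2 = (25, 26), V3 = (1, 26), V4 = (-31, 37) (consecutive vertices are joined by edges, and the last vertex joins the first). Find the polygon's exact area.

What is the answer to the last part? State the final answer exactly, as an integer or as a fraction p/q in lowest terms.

865

Part 1: remainder = value at the root: -4*(-23)^2 + 1*(-23)^1 + 5 = (-2116) + (-23) + (5) = -2134; answer -2134
Part 2: A1 = -2134; r = 18; f(2) = 2*(48) + 1*(18) = 114; iterating: f(2)=114, f(3)=276, f(4)=666, f(5)=1608, f(6)=3882, f(7)=9372, f(8)=22626, f(9)=54624, f(10)=131874, f(11)=318372, f(12)=768618, f(13)=1855608, f(14)=4479834, f(15)=10815276; answer 10815276
Part 3: A2 = 10815276; w = -29; cross terms: (-29*26 - 25*1)=-779, (25*26 - 1*26)=624, (1*37 - -31*26)=843, (-31*1 - -29*37)=1042; twice the area = |1730| = 1730; area = 865; answer 865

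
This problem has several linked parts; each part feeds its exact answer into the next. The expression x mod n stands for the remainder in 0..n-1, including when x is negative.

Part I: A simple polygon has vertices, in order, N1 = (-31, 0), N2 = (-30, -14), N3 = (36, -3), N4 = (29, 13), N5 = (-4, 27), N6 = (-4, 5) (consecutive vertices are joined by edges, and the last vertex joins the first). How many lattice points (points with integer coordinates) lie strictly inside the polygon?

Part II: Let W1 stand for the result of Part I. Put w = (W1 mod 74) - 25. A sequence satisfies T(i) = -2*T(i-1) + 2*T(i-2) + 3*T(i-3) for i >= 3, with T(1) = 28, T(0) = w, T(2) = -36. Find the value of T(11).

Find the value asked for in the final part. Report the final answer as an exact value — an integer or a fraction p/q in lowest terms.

Part I: cross terms: (-31*-14 - -30*0)=434, (-30*-3 - 36*-14)=594, (36*13 - 29*-3)=555, (29*27 - -4*13)=835, (-4*5 - -4*27)=88, (-4*0 - -31*5)=155; twice the area = |2661| = 2661; area = 2661/2; boundary points = 1 + 11 + 1 + 1 + 22 + 1 = 37; strictly interior points = area - boundary/2 + 1 = 1313; answer 1313
Part II: W1 = 1313; w = 30; T(3) = -2*(-36) + 2*(28) + 3*(30) = 218; iterating: T(3)=218, T(4)=-424, T(5)=1176, T(6)=-2546, T(7)=6172, T(8)=-13908, T(9)=32522, T(10)=-74344, T(11)=172008; answer 172008

172008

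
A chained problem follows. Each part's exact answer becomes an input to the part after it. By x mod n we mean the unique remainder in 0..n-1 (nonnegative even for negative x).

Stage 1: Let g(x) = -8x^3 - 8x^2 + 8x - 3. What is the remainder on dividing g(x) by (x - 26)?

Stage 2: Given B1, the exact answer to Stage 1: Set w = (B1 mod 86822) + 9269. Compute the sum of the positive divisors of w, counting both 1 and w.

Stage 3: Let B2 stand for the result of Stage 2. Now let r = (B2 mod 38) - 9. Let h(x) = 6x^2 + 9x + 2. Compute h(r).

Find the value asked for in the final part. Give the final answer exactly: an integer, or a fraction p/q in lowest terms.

Stage 1: remainder = value at the root: -8*(26)^3 - 8*(26)^2 + 8*(26)^1 - 3 = (-140608) + (-5408) + (208) + (-3) = -145811; answer -145811
Stage 2: B1 = -145811; w = 37102; 37102 = 2 * 13 * 1427; sigma = (1 + 2) * (1 + 13) * (1 + 1427) = 3 * 14 * 1428 = 59976; answer 59976
Stage 3: B2 = 59976; r = 3; 6*(3)^2 + 9*(3)^1 + 2 = (54) + (27) + (2) = 83; answer 83

83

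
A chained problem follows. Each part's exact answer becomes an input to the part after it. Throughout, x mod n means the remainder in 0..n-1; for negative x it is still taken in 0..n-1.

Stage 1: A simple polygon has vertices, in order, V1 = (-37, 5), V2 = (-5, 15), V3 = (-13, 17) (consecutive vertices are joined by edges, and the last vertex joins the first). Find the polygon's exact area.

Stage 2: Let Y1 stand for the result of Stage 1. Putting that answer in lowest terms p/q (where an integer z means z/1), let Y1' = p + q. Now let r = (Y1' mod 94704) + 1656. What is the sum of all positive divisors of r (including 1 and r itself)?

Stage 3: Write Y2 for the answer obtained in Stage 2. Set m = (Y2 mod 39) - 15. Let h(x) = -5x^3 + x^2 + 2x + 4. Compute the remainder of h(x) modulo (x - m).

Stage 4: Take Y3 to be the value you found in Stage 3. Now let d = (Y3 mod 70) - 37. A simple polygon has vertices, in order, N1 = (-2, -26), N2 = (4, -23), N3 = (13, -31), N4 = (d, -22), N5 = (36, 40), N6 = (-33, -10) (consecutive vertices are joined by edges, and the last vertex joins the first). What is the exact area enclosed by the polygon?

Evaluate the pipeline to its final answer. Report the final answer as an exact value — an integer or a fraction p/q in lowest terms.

Stage 1: cross terms: (-37*15 - -5*5)=-530, (-5*17 - -13*15)=110, (-13*5 - -37*17)=564; twice the area = |144| = 144; area = 72; answer 72
Stage 2: Y1 = 72; threaded value p + q = 73; r = 1729; 1729 = 7 * 13 * 19; sigma = (1 + 7) * (1 + 13) * (1 + 19) = 8 * 14 * 20 = 2240; answer 2240
Stage 3: Y2 = 2240; m = 2; remainder = value at the root: -5*(2)^3 + 1*(2)^2 + 2*(2)^1 + 4 = (-40) + (4) + (4) + (4) = -28; answer -28
Stage 4: Y3 = -28; d = 5; cross terms: (-2*-23 - 4*-26)=150, (4*-31 - 13*-23)=175, (13*-22 - 5*-31)=-131, (5*40 - 36*-22)=992, (36*-10 - -33*40)=960, (-33*-26 - -2*-10)=838; twice the area = |2984| = 2984; area = 1492; answer 1492

1492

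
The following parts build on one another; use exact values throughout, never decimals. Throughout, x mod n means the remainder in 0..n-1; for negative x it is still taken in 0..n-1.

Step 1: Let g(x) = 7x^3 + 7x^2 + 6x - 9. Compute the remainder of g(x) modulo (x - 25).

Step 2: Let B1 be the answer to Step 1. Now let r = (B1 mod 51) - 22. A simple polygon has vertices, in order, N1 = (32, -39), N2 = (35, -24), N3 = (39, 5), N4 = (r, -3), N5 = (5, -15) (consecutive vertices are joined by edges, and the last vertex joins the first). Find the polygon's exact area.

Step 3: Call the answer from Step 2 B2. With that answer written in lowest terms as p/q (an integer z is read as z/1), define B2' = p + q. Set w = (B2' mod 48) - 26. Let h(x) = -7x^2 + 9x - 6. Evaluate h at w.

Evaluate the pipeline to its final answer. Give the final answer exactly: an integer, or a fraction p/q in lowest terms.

Step 1: remainder = value at the root: 7*(25)^3 + 7*(25)^2 + 6*(25)^1 - 9 = (109375) + (4375) + (150) + (-9) = 113891; answer 113891
Step 2: B1 = 113891; r = -14; cross terms: (32*-24 - 35*-39)=597, (35*5 - 39*-24)=1111, (39*-3 - -14*5)=-47, (-14*-15 - 5*-3)=225, (5*-39 - 32*-15)=285; twice the area = |2171| = 2171; area = 2171/2; answer 2171/2
Step 3: B2 = 2171/2; threaded value p + q = 2173; w = -13; -7*(-13)^2 + 9*(-13)^1 - 6 = (-1183) + (-117) + (-6) = -1306; answer -1306

-1306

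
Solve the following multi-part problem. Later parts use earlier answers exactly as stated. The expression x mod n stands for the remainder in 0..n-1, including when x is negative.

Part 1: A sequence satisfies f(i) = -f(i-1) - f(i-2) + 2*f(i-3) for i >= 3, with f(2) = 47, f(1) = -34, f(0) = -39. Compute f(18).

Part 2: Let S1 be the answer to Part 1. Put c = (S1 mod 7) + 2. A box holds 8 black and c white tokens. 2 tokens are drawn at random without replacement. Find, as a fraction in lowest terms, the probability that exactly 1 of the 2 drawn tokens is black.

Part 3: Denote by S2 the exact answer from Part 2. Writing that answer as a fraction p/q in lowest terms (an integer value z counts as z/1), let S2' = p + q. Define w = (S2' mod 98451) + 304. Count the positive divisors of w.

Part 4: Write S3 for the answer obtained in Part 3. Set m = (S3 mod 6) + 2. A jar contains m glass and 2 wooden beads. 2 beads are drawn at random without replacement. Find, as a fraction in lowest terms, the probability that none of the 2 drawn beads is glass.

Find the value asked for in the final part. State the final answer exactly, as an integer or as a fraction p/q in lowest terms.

1/28

Part 1: f(3) = -1*(47) - 1*(-34) + 2*(-39) = -91; iterating: f(3)=-91, f(4)=-24, f(5)=209, f(6)=-367, f(7)=110, f(8)=675, f(9)=-1519, f(10)=1064, f(11)=1805, f(12)=-5907, f(13)=6230, f(14)=3287, f(15)=-21331, f(16)=30504, f(17)=-2599, f(18)=-70567; answer -70567
Part 2: S1 = -70567; c = 2; total draws C(10,2) = 45; favorable C(8,1)*C(2,1) = 16; P = 16/45; answer 16/45
Part 3: S2 = 16/45; threaded value p + q = 61; w = 365; 365 = 5 * 73; number of divisors = (1+1) * (1+1) = 4; answer 4
Part 4: S3 = 4; m = 6; total draws C(8,2) = 28; favorable C(2,2) = 1; P = 1/28; answer 1/28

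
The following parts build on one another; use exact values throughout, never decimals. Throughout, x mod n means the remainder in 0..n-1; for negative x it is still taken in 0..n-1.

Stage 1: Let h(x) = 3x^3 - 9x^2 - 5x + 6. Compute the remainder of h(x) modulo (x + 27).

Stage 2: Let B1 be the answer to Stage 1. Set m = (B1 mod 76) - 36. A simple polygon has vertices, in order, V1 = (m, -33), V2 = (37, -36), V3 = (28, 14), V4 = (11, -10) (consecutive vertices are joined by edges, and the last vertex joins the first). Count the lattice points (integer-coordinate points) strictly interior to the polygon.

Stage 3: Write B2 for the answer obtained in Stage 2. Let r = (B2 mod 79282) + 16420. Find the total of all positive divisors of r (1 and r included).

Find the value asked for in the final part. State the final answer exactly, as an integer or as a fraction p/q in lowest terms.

26712

Stage 1: remainder = value at the root: 3*(-27)^3 - 9*(-27)^2 - 5*(-27)^1 + 6 = (-59049) + (-6561) + (135) + (6) = -65469; answer -65469
Stage 2: B1 = -65469; m = 7; cross terms: (7*-36 - 37*-33)=969, (37*14 - 28*-36)=1526, (28*-10 - 11*14)=-434, (11*-33 - 7*-10)=-293; twice the area = |1768| = 1768; area = 884; boundary points = 3 + 1 + 1 + 1 = 6; strictly interior points = area - boundary/2 + 1 = 882; answer 882
Stage 3: B2 = 882; r = 17302; 17302 = 2 * 41 * 211; sigma = (1 + 2) * (1 + 41) * (1 + 211) = 3 * 42 * 212 = 26712; answer 26712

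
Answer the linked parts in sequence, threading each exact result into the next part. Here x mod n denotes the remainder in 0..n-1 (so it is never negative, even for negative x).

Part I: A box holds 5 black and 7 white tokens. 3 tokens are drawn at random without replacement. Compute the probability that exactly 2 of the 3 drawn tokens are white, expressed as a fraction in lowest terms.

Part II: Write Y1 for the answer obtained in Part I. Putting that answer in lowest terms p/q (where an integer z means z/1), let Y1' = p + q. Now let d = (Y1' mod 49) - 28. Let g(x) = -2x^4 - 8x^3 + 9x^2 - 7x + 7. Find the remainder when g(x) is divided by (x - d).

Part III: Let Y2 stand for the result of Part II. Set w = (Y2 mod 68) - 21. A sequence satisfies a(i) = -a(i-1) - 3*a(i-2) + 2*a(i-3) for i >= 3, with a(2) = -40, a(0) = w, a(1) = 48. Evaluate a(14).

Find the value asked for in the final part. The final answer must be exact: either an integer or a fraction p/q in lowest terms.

114656

Part I: total draws C(12,3) = 220; favorable C(7,2)*C(5,1) = 105; P = 21/44; answer 21/44
Part II: Y1 = 21/44; threaded value p + q = 65; d = -12; remainder = value at the root: -2*(-12)^4 - 8*(-12)^3 + 9*(-12)^2 - 7*(-12)^1 + 7 = (-41472) + (13824) + (1296) + (84) + (7) = -26261; answer -26261
Part III: Y2 = -26261; w = 34; a(3) = -1*(-40) - 3*(48) + 2*(34) = -36; iterating: a(3)=-36, a(4)=252, a(5)=-224, a(6)=-604, a(7)=1780, a(8)=-416, a(9)=-6132, a(10)=10940, a(11)=6624, a(12)=-51708, a(13)=53716, a(14)=114656; answer 114656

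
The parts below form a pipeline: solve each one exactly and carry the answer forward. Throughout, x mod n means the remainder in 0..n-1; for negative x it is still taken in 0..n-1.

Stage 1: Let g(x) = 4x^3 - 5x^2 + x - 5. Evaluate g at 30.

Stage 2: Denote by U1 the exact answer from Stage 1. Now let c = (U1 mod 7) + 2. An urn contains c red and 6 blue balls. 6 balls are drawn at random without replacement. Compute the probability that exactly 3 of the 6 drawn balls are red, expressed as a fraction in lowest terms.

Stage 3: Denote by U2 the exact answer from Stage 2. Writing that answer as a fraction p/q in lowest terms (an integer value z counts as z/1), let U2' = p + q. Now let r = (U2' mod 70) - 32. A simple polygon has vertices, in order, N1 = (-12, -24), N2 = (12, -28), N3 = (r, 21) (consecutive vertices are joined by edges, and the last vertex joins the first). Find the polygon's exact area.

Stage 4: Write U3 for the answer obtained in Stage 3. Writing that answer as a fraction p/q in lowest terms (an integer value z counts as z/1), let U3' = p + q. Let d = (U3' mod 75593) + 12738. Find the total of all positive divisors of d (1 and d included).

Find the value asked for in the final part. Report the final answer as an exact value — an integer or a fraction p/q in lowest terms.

13298

Stage 1: 4*(30)^3 - 5*(30)^2 + 1*(30)^1 - 5 = (108000) + (-4500) + (30) + (-5) = 103525; answer 103525
Stage 2: U1 = 103525; c = 4; total draws C(10,6) = 210; favorable C(4,3)*C(6,3) = 80; P = 8/21; answer 8/21
Stage 3: U2 = 8/21; threaded value p + q = 29; r = -3; cross terms: (-12*-28 - 12*-24)=624, (12*21 - -3*-28)=168, (-3*-24 - -12*21)=324; twice the area = |1116| = 1116; area = 558; answer 558
Stage 4: U3 = 558; threaded value p + q = 559; d = 13297; 13297 is prime, so its only divisors are 1 and 13297; sigma = 1 + 13297 = 13298; answer 13298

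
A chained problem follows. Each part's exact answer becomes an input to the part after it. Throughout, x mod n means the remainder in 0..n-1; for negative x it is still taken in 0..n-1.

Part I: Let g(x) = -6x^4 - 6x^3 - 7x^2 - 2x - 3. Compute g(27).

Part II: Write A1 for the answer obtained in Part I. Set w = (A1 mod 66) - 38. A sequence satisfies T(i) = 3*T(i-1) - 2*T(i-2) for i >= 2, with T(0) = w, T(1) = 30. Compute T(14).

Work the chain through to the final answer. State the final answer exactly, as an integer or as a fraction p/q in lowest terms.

425962

Part I: -6*(27)^4 - 6*(27)^3 - 7*(27)^2 - 2*(27)^1 - 3 = (-3188646) + (-118098) + (-5103) + (-54) + (-3) = -3311904; answer -3311904
Part II: A1 = -3311904; w = 4; T(2) = 3*(30) - 2*(4) = 82; iterating: T(2)=82, T(3)=186, T(4)=394, T(5)=810, T(6)=1642, T(7)=3306, T(8)=6634, T(9)=13290, T(10)=26602, T(11)=53226, T(12)=106474, T(13)=212970, T(14)=425962; answer 425962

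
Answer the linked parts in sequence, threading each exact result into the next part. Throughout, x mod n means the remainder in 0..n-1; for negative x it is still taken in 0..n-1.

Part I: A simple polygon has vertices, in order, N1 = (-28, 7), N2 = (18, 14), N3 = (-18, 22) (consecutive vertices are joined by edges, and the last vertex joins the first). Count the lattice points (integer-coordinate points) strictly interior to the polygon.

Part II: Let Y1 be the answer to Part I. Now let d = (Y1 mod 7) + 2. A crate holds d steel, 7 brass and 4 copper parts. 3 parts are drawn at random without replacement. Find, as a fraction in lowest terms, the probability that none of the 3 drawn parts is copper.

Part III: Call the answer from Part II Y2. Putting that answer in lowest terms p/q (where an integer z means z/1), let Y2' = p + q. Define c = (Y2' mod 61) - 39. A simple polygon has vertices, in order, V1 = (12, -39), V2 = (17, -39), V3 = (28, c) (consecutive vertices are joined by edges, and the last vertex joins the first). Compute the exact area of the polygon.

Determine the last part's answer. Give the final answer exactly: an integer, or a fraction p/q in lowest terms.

Part I: cross terms: (-28*14 - 18*7)=-518, (18*22 - -18*14)=648, (-18*7 - -28*22)=490; twice the area = |620| = 620; area = 310; boundary points = 1 + 4 + 5 = 10; strictly interior points = area - boundary/2 + 1 = 306; answer 306
Part II: Y1 = 306; d = 7; total draws C(18,3) = 816; favorable C(14,3) = 364; P = 91/204; answer 91/204
Part III: Y2 = 91/204; threaded value p + q = 295; c = 12; cross terms: (12*-39 - 17*-39)=195, (17*12 - 28*-39)=1296, (28*-39 - 12*12)=-1236; twice the area = |255| = 255; area = 255/2; answer 255/2

255/2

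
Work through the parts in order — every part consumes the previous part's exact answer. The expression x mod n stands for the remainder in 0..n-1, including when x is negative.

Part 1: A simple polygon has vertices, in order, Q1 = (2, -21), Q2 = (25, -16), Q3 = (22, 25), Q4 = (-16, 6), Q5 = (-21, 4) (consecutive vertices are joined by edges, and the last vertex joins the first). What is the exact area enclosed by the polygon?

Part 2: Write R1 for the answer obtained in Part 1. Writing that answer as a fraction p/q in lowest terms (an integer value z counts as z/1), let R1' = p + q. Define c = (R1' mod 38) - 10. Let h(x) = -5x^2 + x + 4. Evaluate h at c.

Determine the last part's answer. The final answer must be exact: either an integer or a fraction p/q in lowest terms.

Part 1: cross terms: (2*-16 - 25*-21)=493, (25*25 - 22*-16)=977, (22*6 - -16*25)=532, (-16*4 - -21*6)=62, (-21*-21 - 2*4)=433; twice the area = |2497| = 2497; area = 2497/2; answer 2497/2
Part 2: R1 = 2497/2; threaded value p + q = 2499; c = 19; -5*(19)^2 + 1*(19)^1 + 4 = (-1805) + (19) + (4) = -1782; answer -1782

-1782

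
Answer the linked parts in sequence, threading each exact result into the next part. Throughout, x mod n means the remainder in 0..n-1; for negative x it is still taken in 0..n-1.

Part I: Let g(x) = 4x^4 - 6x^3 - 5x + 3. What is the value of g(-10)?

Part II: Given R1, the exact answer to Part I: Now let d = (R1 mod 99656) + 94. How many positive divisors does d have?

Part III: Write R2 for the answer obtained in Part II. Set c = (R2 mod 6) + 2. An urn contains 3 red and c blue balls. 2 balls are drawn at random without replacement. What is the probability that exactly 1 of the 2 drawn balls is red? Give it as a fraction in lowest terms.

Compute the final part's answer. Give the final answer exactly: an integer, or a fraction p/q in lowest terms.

Part I: 4*(-10)^4 - 6*(-10)^3 - 5*(-10)^1 + 3 = (40000) + (6000) + (50) + (3) = 46053; answer 46053
Part II: R1 = 46053; d = 46147; 46147 is prime, so its only divisors are 1 and 46147; count = 2; answer 2
Part III: R2 = 2; c = 4; total draws C(7,2) = 21; favorable C(3,1)*C(4,1) = 12; P = 4/7; answer 4/7

4/7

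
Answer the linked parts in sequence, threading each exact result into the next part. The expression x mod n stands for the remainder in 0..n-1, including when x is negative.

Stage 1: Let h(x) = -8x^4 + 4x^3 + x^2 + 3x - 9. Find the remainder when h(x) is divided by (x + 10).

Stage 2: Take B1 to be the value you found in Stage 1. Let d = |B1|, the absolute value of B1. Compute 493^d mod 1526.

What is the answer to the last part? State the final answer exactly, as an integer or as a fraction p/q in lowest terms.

Stage 1: remainder = value at the root: -8*(-10)^4 + 4*(-10)^3 + 1*(-10)^2 + 3*(-10)^1 - 9 = (-80000) + (-4000) + (100) + (-30) + (-9) = -83939; answer -83939
Stage 2: B1 = -83939; d = 83939; squarings mod 1526: 493^1=493, 493^2=415, 493^4=1313, 493^8=1115, 493^16=1061, 493^32=1059, 493^64=1397, 493^128=1381, 493^256=1187, 493^512=471, 493^1024=571, 493^2048=1003, 493^4096=375, 493^8192=233, 493^16384=879, 493^32768=485, 493^65536=221; 493^83939 = 493^1 * 493^2 * 493^32 * 493^64 * 493^128 * 493^256 * 493^512 * 493^1024 * 493^16384 * 493^65536 = 691 (mod 1526); answer 691

691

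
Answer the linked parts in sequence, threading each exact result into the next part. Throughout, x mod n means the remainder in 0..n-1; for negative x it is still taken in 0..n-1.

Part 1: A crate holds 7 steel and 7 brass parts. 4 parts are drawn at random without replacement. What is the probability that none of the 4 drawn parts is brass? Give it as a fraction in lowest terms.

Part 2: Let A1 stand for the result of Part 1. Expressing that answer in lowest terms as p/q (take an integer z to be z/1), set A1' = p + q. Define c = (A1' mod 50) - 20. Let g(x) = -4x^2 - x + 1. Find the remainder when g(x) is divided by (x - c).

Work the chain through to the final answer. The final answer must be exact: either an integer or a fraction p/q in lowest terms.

Part 1: total draws C(14,4) = 1001; favorable C(7,4) = 35; P = 5/143; answer 5/143
Part 2: A1 = 5/143; threaded value p + q = 148; c = 28; remainder = value at the root: -4*(28)^2 - 1*(28)^1 + 1 = (-3136) + (-28) + (1) = -3163; answer -3163

-3163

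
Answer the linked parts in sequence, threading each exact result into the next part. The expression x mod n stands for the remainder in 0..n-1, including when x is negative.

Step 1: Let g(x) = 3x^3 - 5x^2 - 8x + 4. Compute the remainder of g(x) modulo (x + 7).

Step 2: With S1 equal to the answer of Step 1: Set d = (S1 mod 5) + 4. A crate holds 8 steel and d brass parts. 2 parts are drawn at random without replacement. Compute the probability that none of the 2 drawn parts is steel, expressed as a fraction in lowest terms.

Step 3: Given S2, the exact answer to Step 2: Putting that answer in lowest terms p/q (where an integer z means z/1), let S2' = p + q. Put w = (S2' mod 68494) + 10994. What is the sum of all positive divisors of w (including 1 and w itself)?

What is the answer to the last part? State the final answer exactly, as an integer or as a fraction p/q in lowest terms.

16560

Step 1: remainder = value at the root: 3*(-7)^3 - 5*(-7)^2 - 8*(-7)^1 + 4 = (-1029) + (-245) + (56) + (4) = -1214; answer -1214
Step 2: S1 = -1214; d = 5; total draws C(13,2) = 78; favorable C(5,2) = 10; P = 5/39; answer 5/39
Step 3: S2 = 5/39; threaded value p + q = 44; w = 11038; 11038 = 2 * 5519; sigma = (1 + 2) * (1 + 5519) = 3 * 5520 = 16560; answer 16560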